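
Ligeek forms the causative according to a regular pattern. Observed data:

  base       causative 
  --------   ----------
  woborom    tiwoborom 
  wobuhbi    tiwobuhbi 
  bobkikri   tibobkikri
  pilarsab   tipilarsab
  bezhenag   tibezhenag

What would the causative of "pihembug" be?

Every pair shown (woborom → tiwoborom, wobuhbi → tiwobuhbi, bobkikri → tibobkikri, …) follows the same rule: add the prefix ti-.
So pihembug → tipihembug.

tipihembug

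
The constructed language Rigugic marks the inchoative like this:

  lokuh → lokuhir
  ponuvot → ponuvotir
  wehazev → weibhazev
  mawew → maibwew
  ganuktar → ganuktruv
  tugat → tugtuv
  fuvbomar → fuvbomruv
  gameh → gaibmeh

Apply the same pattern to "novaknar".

tugat and ponuvot both end in -t yet inflect differently (tugtuv, ponuvotir), so the final letter is not what conditions the rule; the last vowel is.
"novaknar" has last vowel 'a'. The stems whose last vowel is 'a' (fuvbomar → fuvbomruv, ganuktar → ganuktruv, tugat → tugtuv) delete the last vowel and add -uv.
The other patterns: stems whose last vowel is 'e' insert -ib- after the first vowel; stems whose last vowel is 'o' or 'u' add -ir.
So novaknar → novaknruv.

novaknruv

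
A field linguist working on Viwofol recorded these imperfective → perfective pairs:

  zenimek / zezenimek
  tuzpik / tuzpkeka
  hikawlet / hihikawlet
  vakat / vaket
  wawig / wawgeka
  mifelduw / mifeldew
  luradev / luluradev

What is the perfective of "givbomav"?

givbomev

tuzpik and zenimek both end in -k yet inflect differently (tuzpkeka, zezenimek), so the final letter is not what conditions the rule; the last vowel is.
"givbomav" has last vowel 'a'. The one such stem in the data (vakat → vaket) changes the last vowel to 'e' (as does mifelduw), so the same rule applies.
The other patterns: stems whose last vowel is 'i' delete the last vowel and add -eka; stems whose last vowel is 'e' repeat the first consonant+vowel as a prefix.
So givbomav → givbomev.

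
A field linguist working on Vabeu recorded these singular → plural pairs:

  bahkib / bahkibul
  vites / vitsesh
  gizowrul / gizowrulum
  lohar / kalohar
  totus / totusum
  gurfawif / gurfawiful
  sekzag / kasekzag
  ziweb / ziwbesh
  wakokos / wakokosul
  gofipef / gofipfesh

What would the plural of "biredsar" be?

vites and totus both end in -s yet inflect differently (vitsesh, totusum), so the final letter is not what conditions the rule; the last vowel is.
"biredsar" has last vowel 'a'. The stems whose last vowel is 'a' (sekzag → kasekzag, lohar → kalohar) add the prefix ka-.
The other patterns: stems whose last vowel is 'e' delete the last vowel and add -esh; stems whose last vowel is 'u' add -um; stems whose last vowel is 'i' or 'o' add -ul.
So biredsar → kabiredsar.

kabiredsar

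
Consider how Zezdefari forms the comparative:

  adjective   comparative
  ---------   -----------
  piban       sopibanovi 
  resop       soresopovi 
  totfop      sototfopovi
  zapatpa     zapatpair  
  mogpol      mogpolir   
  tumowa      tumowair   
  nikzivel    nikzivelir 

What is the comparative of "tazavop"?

piban and zapatpa both have last vowel 'a' yet inflect differently (sopibanovi, zapatpair), so the last vowel is not what conditions the rule; the final letter is.
"tazavop" ends in -p. The stems ending in -p (resop → soresopovi, totfop → sototfopovi) add so- … -ovi around the stem.
The other pattern: stems ending in -a or -l add -ir.
So tazavop → sotazavopovi.

sotazavopovi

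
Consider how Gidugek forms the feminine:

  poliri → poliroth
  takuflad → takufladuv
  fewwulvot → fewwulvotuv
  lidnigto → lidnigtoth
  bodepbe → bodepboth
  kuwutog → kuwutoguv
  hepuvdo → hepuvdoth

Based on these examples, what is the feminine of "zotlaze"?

kuwutog and hepuvdo both have last vowel 'o' yet inflect differently (kuwutoguv, hepuvdoth), so the last vowel is not what conditions the rule; whether the stem ends in a vowel or a consonant is.
"zotlaze" ends in a vowel. The stems ending in a vowel (hepuvdo → hepuvdoth, poliri → poliroth, lidnigto → lidnigtoth) drop the final letter and add -oth.
The other pattern: stems ending in a consonant add -uv.
So zotlaze → zotlazoth.

zotlazoth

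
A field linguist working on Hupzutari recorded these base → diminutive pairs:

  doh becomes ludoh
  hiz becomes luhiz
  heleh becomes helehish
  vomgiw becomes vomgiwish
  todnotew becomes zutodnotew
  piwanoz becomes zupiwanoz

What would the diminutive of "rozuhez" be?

zurozuhez

"rozuhez" has 3 vowels. The stems with 3 vowels (todnotew → zutodnotew, piwanoz → zupiwanoz) add the prefix zu-.
The other patterns: stems with 1 vowel add the prefix lu-; stems with 2 vowels add -ish.
So rozuhez → zurozuhez.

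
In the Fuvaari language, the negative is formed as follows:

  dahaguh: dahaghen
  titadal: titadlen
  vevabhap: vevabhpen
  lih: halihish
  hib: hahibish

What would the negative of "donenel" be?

donenlen

dahaguh and lih both end in -h yet inflect differently (dahaghen, halihish), so the final letter is not what conditions the rule; the number of vowels is.
"donenel" has 3 vowels. The stems with 3 vowels (dahaguh → dahaghen, titadal → titadlen, vevabhap → vevabhpen) delete the last vowel and add -en.
The other pattern: stems with 1 vowel add ha- … -ish around the stem.
So donenel → donenlen.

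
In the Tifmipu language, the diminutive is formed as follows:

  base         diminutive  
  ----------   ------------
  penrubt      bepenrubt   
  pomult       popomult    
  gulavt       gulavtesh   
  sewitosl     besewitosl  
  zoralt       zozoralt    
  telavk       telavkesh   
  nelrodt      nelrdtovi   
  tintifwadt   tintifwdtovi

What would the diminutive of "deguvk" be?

pomult and gulavt both end in -t yet inflect differently (popomult, gulavtesh), so the final letter is not what conditions the rule; the second-to-last letter is.
"deguvk" has second-to-last letter 'v'. The stems whose second-to-last letter is 'v' (telavk → telavkesh, gulavt → gulavtesh) add -esh.
The other patterns: stems whose second-to-last letter is 'l' repeat the first consonant+vowel as a prefix; stems whose second-to-last letter is 'd' delete the last vowel and add -ovi; stems whose second-to-last letter is 'b' or 's' add the prefix be-.
So deguvk → deguvkesh.

deguvkesh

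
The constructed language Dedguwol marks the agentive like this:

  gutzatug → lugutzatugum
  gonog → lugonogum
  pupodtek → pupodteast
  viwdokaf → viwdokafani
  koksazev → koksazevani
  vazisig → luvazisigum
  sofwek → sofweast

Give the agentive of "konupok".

"konupok" ends in -k. The stems ending in -k (pupodtek → pupodteast, sofwek → sofweast) drop the final letter and add -ast.
The other patterns: stems ending in -g add lu- … -um around the stem; stems ending in -f or -v add -ani.
So konupok → konupoast.

konupoast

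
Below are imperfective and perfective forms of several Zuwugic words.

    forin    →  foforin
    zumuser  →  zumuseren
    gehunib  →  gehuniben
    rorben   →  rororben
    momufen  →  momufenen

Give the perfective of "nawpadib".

nawpadiben

"nawpadib" has 3 vowels. The stems with 3 vowels (momufen → momufenen, gehunib → gehuniben, zumuser → zumuseren) add -en.
The other pattern: stems with 2 vowels repeat the first consonant+vowel as a prefix.
So nawpadib → nawpadiben.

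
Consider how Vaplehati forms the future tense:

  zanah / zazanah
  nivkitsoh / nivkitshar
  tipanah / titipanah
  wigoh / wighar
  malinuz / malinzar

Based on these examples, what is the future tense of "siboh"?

nivkitsoh and tipanah both end in -h yet inflect differently (nivkitshar, titipanah), so the final letter is not what conditions the rule; the last vowel is.
"siboh" has last vowel 'o'. The stems whose last vowel is 'o' (nivkitsoh → nivkitshar, wigoh → wighar) delete the last vowel and add -ar.
The other pattern: stems whose last vowel is 'a' repeat the first consonant+vowel as a prefix.
So siboh → sibhar.

sibhar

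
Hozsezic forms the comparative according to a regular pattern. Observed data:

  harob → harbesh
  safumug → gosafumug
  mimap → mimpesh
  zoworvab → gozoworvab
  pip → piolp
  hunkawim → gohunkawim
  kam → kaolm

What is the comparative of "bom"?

pip and mimap both end in -p yet inflect differently (piolp, mimpesh), so the final letter is not what conditions the rule; the number of vowels is.
"bom" has 1 vowel. The stems with 1 vowel (kam → kaolm, pip → piolp) insert -ol- after the first vowel.
The other patterns: stems with 2 vowels delete the last vowel and add -esh; stems with 3 vowels add the prefix go-.
So bom → boolm.

boolm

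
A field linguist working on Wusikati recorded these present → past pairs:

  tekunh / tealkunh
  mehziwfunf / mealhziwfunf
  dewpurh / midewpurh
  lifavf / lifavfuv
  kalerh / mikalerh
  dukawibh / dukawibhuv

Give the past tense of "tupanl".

tualpanl

dewpurh and tekunh both end in -h yet inflect differently (midewpurh, tealkunh), so the final letter is not what conditions the rule; the second-to-last letter is.
"tupanl" has second-to-last letter 'n'. The stems whose second-to-last letter is 'n' (tekunh → tealkunh, mehziwfunf → mealhziwfunf) insert -al- after the first vowel.
The other patterns: stems whose second-to-last letter is 'r' add the prefix mi-; stems whose second-to-last letter is 'b' or 'v' add -uv.
So tupanl → tualpanl.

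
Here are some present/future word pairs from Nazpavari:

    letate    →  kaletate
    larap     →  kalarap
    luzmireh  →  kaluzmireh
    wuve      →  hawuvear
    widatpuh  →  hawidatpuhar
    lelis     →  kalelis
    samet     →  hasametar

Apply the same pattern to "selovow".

luzmireh and widatpuh both end in -h yet inflect differently (kaluzmireh, hawidatpuhar), so the final letter is not what conditions the rule; the first letter is.
"selovow" begins with s-. The one such stem in the data (samet → hasametar) adds ha- … -ar around the stem, so the same rule applies.
The other pattern: stems beginning with l- add the prefix ka-.
So selovow → haselovowar.

haselovowar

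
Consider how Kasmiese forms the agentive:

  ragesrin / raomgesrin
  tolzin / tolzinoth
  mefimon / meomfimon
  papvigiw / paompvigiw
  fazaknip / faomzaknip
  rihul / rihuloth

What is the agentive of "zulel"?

zuleloth

"zulel" has 2 vowels. The stems with 2 vowels (tolzin → tolzinoth, rihul → rihuloth) add -oth.
The other pattern: stems with 3 vowels insert -om- after the first vowel.
So zulel → zuleloth.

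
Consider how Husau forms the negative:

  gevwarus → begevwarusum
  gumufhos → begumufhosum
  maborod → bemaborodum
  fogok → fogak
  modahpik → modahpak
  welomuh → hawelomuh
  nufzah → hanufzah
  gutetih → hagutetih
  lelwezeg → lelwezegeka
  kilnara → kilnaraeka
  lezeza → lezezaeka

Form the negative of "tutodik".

tutodak

gumufhos and fogok both have last vowel 'o' yet inflect differently (begumufhosum, fogak), so the last vowel is not what conditions the rule; the final letter is.
"tutodik" ends in -k. The stems ending in -k (fogok → fogak, modahpik → modahpak) change the last vowel to 'a'.
The other patterns: stems ending in -d or -s add be- … -um around the stem; stems ending in -h add the prefix ha-; stems ending in -a or -g add -eka.
So tutodik → tutodak.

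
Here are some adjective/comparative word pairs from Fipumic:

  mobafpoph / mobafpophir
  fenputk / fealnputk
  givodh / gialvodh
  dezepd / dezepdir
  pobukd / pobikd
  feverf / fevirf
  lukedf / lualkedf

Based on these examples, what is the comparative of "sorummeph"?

dezepd and pobukd both end in -d yet inflect differently (dezepdir, pobikd), so the final letter is not what conditions the rule; the second-to-last letter is.
"sorummeph" has second-to-last letter 'p'. The stems whose second-to-last letter is 'p' (dezepd → dezepdir, mobafpoph → mobafpophir) add -ir.
The other patterns: stems whose second-to-last letter is 'k' or 'r' change the last vowel to 'i'; stems whose second-to-last letter is 'd' or 't' insert -al- after the first vowel.
So sorummeph → sorummephir.

sorummephir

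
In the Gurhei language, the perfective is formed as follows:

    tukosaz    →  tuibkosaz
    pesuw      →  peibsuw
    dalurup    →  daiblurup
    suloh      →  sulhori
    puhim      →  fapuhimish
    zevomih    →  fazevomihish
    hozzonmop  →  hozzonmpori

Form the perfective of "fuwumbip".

"fuwumbip" has last vowel 'i'. The stems whose last vowel is 'i' (zevomih → fazevomihish, puhim → fapuhimish) add fa- … -ish around the stem.
The other patterns: stems whose last vowel is 'a' or 'u' insert -ib- after the first vowel; stems whose last vowel is 'o' delete the last vowel and add -ori.
So fuwumbip → fafuwumbipish.

fafuwumbipish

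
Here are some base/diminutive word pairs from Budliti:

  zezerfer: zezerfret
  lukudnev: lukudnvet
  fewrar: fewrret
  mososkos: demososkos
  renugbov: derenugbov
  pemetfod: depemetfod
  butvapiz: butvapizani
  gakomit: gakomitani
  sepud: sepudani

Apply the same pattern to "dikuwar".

lukudnev and renugbov both end in -v yet inflect differently (lukudnvet, derenugbov), so the final letter is not what conditions the rule; the last vowel is.
"dikuwar" has last vowel 'a'. The one such stem in the data (fewrar → fewrret) deletes the last vowel and adds -et (as do zezerfer, lukudnev), so the same rule applies.
The other patterns: stems whose last vowel is 'o' add the prefix de-; stems whose last vowel is 'i' or 'u' add -ani.
So dikuwar → dikuwret.

dikuwret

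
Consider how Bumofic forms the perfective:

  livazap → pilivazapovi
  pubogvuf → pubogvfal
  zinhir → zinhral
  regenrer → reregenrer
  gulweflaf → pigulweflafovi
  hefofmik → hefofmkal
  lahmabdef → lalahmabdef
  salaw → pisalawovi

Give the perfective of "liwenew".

liliwenew

"liwenew" has last vowel 'e'. The stems whose last vowel is 'e' (regenrer → reregenrer, lahmabdef → lalahmabdef) repeat the first consonant+vowel as a prefix.
So liwenew → liliwenew.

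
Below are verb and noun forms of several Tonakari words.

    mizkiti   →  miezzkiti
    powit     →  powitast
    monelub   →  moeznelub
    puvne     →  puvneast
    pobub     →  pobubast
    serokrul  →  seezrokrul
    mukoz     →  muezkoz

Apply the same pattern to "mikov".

miezkov

"mikov" begins with m-. The stems beginning with m- (mizkiti → miezzkiti, monelub → moeznelub, mukoz → muezkoz) insert -ez- after the first vowel.
So mikov → miezkov.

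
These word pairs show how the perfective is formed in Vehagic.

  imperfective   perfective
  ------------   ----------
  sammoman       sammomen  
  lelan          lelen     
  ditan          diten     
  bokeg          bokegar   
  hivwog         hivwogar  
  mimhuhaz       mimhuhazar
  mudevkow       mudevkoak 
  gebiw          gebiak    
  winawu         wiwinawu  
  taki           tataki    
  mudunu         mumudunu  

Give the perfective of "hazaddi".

hahazaddi

sammoman and mimhuhaz both have last vowel 'a' yet inflect differently (sammomen, mimhuhazar), so the last vowel is not what conditions the rule; the final letter is.
"hazaddi" ends in -i. The one such stem in the data (taki → tataki) repeats the first consonant+vowel as a prefix (as do winawu, mudunu), so the same rule applies.
So hazaddi → hahazaddi.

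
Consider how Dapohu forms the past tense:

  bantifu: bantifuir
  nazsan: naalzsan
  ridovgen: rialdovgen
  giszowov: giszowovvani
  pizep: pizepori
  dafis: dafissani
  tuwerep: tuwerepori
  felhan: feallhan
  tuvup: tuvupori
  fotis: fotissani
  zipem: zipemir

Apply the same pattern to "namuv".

namuvvani

zipem and ridovgen both have last vowel 'e' yet inflect differently (zipemir, rialdovgen), so the last vowel is not what conditions the rule; the final letter is.
"namuv" ends in -v. The one such stem in the data (giszowov → giszowovvani) doubles the final consonant and adds -ani (as do fotis, dafis), so the same rule applies.
The other patterns: stems ending in -m or -u add -ir; stems ending in -n insert -al- after the first vowel; stems ending in -p add -ori.
So namuv → namuvvani.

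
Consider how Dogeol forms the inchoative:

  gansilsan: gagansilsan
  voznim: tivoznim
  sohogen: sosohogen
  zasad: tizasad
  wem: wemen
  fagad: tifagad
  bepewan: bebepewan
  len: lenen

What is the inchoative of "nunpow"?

tinunpow

wem and voznim both end in -m yet inflect differently (wemen, tivoznim), so the final letter is not what conditions the rule; the number of vowels is.
"nunpow" has 2 vowels. The stems with 2 vowels (zasad → tizasad, fagad → tifagad, voznim → tivoznim) add the prefix ti-.
The other patterns: stems with 1 vowel add -en; stems with 3 vowels repeat the first consonant+vowel as a prefix.
So nunpow → tinunpow.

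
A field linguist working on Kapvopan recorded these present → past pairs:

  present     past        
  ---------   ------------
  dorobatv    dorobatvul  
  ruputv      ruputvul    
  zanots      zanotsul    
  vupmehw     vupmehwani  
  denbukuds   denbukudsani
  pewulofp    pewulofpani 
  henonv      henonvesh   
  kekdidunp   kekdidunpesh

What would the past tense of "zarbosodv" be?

zarbosodvani

dorobatv and henonv both end in -v yet inflect differently (dorobatvul, henonvesh), so the final letter is not what conditions the rule; the second-to-last letter is.
"zarbosodv" has second-to-last letter 'd'. The one such stem in the data (denbukuds → denbukudsani) adds -ani, so the same rule applies.
The other patterns: stems whose second-to-last letter is 't' add -ul; stems whose second-to-last letter is 'n' add -esh.
So zarbosodv → zarbosodvani.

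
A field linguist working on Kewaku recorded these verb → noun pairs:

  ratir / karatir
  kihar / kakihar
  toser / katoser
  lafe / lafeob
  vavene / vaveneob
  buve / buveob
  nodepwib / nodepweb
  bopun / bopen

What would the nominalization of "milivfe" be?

milivfeob

"milivfe" ends in -e. The stems ending in -e (lafe → lafeob, vavene → vaveneob, buve → buveob) add -ob.
So milivfe → milivfeob.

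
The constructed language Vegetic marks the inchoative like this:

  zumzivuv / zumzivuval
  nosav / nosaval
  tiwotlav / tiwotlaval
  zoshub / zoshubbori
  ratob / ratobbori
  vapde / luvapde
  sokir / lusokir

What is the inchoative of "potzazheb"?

potzazhebbori

"potzazheb" ends in -b. The stems ending in -b (zoshub → zoshubbori, ratob → ratobbori) double the final consonant and add -ori.
The other patterns: stems ending in -v add -al; stems ending in -e or -r add the prefix lu-.
So potzazheb → potzazhebbori.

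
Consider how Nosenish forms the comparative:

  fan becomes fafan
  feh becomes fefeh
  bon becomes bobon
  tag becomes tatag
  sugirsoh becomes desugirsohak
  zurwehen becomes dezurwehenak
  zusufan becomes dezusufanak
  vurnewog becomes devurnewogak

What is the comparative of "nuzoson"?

denuzosonak

feh and sugirsoh both end in -h yet inflect differently (fefeh, desugirsohak), so the final letter is not what conditions the rule; the number of vowels is.
"nuzoson" has 3 vowels. The stems with 3 vowels (sugirsoh → desugirsohak, zurwehen → dezurwehenak, zusufan → dezusufanak) add de- … -ak around the stem.
The other pattern: stems with 1 vowel repeat the first consonant+vowel as a prefix.
So nuzoson → denuzosonak.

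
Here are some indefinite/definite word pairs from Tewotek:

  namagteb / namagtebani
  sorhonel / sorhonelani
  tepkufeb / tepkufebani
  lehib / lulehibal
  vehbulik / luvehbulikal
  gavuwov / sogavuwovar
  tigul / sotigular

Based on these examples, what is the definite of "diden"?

didenani

"diden" has last vowel 'e'. The stems whose last vowel is 'e' (namagteb → namagtebani, sorhonel → sorhonelani, tepkufeb → tepkufebani) add -ani.
So diden → didenani.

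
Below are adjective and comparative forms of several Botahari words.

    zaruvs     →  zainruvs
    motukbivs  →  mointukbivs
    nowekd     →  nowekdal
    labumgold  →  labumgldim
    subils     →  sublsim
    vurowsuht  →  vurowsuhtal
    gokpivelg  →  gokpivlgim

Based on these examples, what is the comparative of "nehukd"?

subils and zaruvs both end in -s yet inflect differently (sublsim, zainruvs), so the final letter is not what conditions the rule; the second-to-last letter is.
"nehukd" has second-to-last letter 'k'. The one such stem in the data (nowekd → nowekdal) adds -al, so the same rule applies.
So nehukd → nehukdal.

nehukdal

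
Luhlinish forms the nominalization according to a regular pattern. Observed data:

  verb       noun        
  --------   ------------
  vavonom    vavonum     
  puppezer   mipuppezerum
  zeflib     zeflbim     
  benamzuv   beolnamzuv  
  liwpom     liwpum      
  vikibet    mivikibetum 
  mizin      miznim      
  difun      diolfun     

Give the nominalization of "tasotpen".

mitasotpenum

mizin and difun both end in -n yet inflect differently (miznim, diolfun), so the final letter is not what conditions the rule; the last vowel is.
"tasotpen" has last vowel 'e'. The stems whose last vowel is 'e' (puppezer → mipuppezerum, vikibet → mivikibetum) add mi- … -um around the stem.
So tasotpen → mitasotpenum.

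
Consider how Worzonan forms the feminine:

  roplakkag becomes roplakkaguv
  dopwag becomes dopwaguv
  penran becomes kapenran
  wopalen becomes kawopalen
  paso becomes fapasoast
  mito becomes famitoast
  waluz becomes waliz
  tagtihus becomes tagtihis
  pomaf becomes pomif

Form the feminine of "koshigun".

roplakkag and penran both have last vowel 'a' yet inflect differently (roplakkaguv, kapenran), so the last vowel is not what conditions the rule; the final letter is.
"koshigun" ends in -n. The stems ending in -n (penran → kapenran, wopalen → kawopalen) add the prefix ka-.
The other patterns: stems ending in -g add -uv; stems ending in -o add fa- … -ast around the stem; stems ending in -f, -s or -z change the last vowel to 'i'.
So koshigun → kakoshigun.

kakoshigun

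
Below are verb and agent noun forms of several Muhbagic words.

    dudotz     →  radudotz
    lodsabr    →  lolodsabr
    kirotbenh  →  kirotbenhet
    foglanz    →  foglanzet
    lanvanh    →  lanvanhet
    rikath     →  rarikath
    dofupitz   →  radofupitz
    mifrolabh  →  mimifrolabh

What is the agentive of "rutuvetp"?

rikath and lanvanh both end in -h yet inflect differently (rarikath, lanvanhet), so the final letter is not what conditions the rule; the second-to-last letter is.
"rutuvetp" has second-to-last letter 't'. The stems whose second-to-last letter is 't' (dudotz → radudotz, rikath → rarikath, dofupitz → radofupitz) add the prefix ra-.
So rutuvetp → rarutuvetp.

rarutuvetp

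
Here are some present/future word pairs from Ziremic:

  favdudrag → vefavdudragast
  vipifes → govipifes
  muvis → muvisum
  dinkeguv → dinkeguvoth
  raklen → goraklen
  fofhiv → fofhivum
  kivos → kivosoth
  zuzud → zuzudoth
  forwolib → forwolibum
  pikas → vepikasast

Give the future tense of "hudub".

huduboth

vipifes and muvis both end in -s yet inflect differently (govipifes, muvisum), so the final letter is not what conditions the rule; the last vowel is.
"hudub" has last vowel 'u'. The stems whose last vowel is 'u' (dinkeguv → dinkeguvoth, zuzud → zuzudoth) add -oth.
So hudub → huduboth.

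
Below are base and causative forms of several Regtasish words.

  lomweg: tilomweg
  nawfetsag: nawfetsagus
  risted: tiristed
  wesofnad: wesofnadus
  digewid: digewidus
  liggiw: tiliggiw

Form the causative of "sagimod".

sagimodus

risted and digewid both end in -d yet inflect differently (tiristed, digewidus), so the final letter is not what conditions the rule; the number of vowels is.
"sagimod" has 3 vowels. The stems with 3 vowels (digewid → digewidus, nawfetsag → nawfetsagus, wesofnad → wesofnadus) add -us.
So sagimod → sagimodus.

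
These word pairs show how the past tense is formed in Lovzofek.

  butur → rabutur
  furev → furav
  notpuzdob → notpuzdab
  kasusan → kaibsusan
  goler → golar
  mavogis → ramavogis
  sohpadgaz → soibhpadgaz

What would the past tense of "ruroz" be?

ruraz

goler and butur both end in -r yet inflect differently (golar, rabutur), so the final letter is not what conditions the rule; the last vowel is.
"ruroz" has last vowel 'o'. The one such stem in the data (notpuzdob → notpuzdab) changes the last vowel to 'a' (as do goler, furev), so the same rule applies.
So ruroz → ruraz.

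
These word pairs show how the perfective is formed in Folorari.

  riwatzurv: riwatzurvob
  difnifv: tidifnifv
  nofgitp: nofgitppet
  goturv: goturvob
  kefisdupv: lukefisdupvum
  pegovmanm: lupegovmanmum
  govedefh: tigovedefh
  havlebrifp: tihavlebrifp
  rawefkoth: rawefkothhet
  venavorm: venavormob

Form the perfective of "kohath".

kohathhet

goturv and difnifv both end in -v yet inflect differently (goturvob, tidifnifv), so the final letter is not what conditions the rule; the second-to-last letter is.
"kohath" has second-to-last letter 't'. The stems whose second-to-last letter is 't' (nofgitp → nofgitppet, rawefkoth → rawefkothhet) double the final consonant and add -et.
So kohath → kohathhet.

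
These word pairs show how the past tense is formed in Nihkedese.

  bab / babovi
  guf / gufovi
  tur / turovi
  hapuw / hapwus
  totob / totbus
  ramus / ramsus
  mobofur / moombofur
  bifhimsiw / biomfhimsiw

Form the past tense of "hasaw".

haswus

bab and totob both end in -b yet inflect differently (babovi, totbus), so the final letter is not what conditions the rule; the number of vowels is.
"hasaw" has 2 vowels. The stems with 2 vowels (hapuw → hapwus, totob → totbus, ramus → ramsus) delete the last vowel and add -us.
So hasaw → haswus.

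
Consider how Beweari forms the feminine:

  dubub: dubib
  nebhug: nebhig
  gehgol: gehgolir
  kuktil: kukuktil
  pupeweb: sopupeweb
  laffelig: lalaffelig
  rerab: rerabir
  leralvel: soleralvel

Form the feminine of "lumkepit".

lulumkepit

"lumkepit" has last vowel 'i'. The stems whose last vowel is 'i' (kuktil → kukuktil, laffelig → lalaffelig) repeat the first consonant+vowel as a prefix.
The other patterns: stems whose last vowel is 'u' change the last vowel to 'i'; stems whose last vowel is 'e' add the prefix so-; stems whose last vowel is 'a' or 'o' add -ir.
So lumkepit → lulumkepit.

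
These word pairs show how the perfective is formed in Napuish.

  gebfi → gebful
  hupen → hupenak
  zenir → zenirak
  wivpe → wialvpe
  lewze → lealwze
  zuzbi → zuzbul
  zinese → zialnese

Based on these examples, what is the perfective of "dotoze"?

doaltoze

lewze and hupen both have last vowel 'e' yet inflect differently (lealwze, hupenak), so the last vowel is not what conditions the rule; the final letter is.
"dotoze" ends in -e. The stems ending in -e (lewze → lealwze, wivpe → wialvpe, zinese → zialnese) insert -al- after the first vowel.
The other patterns: stems ending in -i drop the final letter and add -ul; stems ending in -n or -r add -ak.
So dotoze → doaltoze.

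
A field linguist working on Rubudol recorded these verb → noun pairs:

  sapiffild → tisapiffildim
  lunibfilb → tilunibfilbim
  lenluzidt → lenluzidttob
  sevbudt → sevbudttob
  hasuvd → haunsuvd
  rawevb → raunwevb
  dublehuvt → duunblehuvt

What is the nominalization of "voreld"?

tivoreldim

sapiffild and hasuvd both end in -d yet inflect differently (tisapiffildim, haunsuvd), so the final letter is not what conditions the rule; the second-to-last letter is.
"voreld" has second-to-last letter 'l'. The stems whose second-to-last letter is 'l' (sapiffild → tisapiffildim, lunibfilb → tilunibfilbim) add ti- … -im around the stem.
So voreld → tivoreldim.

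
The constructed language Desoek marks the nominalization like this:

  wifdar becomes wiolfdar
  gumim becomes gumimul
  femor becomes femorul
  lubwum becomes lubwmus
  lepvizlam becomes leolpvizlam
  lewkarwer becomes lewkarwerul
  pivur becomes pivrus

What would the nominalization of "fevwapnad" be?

feolvwapnad

lepvizlam and lubwum both end in -m yet inflect differently (leolpvizlam, lubwmus), so the final letter is not what conditions the rule; the last vowel is.
"fevwapnad" has last vowel 'a'. The stems whose last vowel is 'a' (wifdar → wiolfdar, lepvizlam → leolpvizlam) insert -ol- after the first vowel.
The other patterns: stems whose last vowel is 'u' delete the last vowel and add -us; stems whose last vowel is 'e', 'i' or 'o' add -ul.
So fevwapnad → feolvwapnad.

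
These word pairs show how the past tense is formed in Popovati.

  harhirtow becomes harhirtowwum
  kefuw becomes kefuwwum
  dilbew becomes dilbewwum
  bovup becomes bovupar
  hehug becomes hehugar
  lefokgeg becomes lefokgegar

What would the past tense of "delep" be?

kefuw and bovup both have last vowel 'u' yet inflect differently (kefuwwum, bovupar), so the last vowel is not what conditions the rule; the final letter is.
"delep" ends in -p. The one such stem in the data (bovup → bovupar) adds -ar, so the same rule applies.
The other pattern: stems ending in -w double the final consonant and add -um.
So delep → delepar.

delepar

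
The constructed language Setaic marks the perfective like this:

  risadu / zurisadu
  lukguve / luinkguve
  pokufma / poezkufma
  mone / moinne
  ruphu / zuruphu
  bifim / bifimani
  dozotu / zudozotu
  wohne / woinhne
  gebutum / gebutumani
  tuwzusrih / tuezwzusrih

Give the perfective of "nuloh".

nuezloh

gebutum and ruphu both have last vowel 'u' yet inflect differently (gebutumani, zuruphu), so the last vowel is not what conditions the rule; the final letter is.
"nuloh" ends in -h. The one such stem in the data (tuwzusrih → tuezwzusrih) inserts -ez- after the first vowel (as does pokufma), so the same rule applies.
The other patterns: stems ending in -m add -ani; stems ending in -e insert -in- after the first vowel; stems ending in -u add the prefix zu-.
So nuloh → nuezloh.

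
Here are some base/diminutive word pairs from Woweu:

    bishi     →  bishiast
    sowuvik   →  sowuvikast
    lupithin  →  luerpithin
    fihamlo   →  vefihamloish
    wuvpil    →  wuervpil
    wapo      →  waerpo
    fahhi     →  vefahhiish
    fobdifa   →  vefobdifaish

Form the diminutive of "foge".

wapo and fihamlo both end in -o yet inflect differently (waerpo, vefihamloish), so the final letter is not what conditions the rule; the first letter is.
"foge" begins with f-. The stems beginning with f- (fihamlo → vefihamloish, fobdifa → vefobdifaish, fahhi → vefahhiish) add ve- … -ish around the stem.
So foge → vefogeish.

vefogeish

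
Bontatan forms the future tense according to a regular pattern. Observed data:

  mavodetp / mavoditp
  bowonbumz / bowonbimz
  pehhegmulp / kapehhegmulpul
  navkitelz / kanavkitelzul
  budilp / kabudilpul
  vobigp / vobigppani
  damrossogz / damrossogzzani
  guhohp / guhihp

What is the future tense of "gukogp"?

vobigp and pehhegmulp both end in -p yet inflect differently (vobigppani, kapehhegmulpul), so the final letter is not what conditions the rule; the second-to-last letter is.
"gukogp" has second-to-last letter 'g'. The stems whose second-to-last letter is 'g' (damrossogz → damrossogzzani, vobigp → vobigppani) double the final consonant and add -ani.
So gukogp → gukogppani.

gukogppani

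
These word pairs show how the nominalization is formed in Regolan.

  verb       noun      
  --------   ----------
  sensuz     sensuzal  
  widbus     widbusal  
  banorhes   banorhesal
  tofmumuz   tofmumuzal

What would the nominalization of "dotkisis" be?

Every pair shown (sensuz → sensuzal, widbus → widbusal, banorhes → banorhesal, …) follows the same rule: add -al.
So dotkisis → dotkisisal.

dotkisisal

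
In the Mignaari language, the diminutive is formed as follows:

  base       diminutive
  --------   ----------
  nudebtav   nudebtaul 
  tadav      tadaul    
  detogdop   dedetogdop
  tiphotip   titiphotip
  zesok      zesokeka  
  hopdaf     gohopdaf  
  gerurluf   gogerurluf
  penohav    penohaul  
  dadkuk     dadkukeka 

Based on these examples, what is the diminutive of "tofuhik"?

tadav and hopdaf both have last vowel 'a' yet inflect differently (tadaul, gohopdaf), so the last vowel is not what conditions the rule; the final letter is.
"tofuhik" ends in -k. The stems ending in -k (zesok → zesokeka, dadkuk → dadkukeka) add -eka.
The other patterns: stems ending in -v drop the final letter and add -ul; stems ending in -f add the prefix go-; stems ending in -p repeat the first consonant+vowel as a prefix.
So tofuhik → tofuhikeka.

tofuhikeka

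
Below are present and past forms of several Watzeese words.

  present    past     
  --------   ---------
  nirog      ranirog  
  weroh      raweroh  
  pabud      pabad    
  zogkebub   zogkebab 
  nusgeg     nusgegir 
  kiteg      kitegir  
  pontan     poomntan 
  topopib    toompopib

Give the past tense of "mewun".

nirog and nusgeg both end in -g yet inflect differently (ranirog, nusgegir), so the final letter is not what conditions the rule; the last vowel is.
"mewun" has last vowel 'u'. The stems whose last vowel is 'u' (pabud → pabad, zogkebub → zogkebab) change the last vowel to 'a'.
So mewun → mewan.

mewan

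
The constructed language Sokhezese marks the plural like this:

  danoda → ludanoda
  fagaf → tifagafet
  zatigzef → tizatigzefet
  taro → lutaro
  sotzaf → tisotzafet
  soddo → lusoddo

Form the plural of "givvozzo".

fagaf and danoda both have last vowel 'a' yet inflect differently (tifagafet, ludanoda), so the last vowel is not what conditions the rule; the final letter is.
"givvozzo" ends in -o. The stems ending in -o (soddo → lusoddo, taro → lutaro) add the prefix lu-.
The other pattern: stems ending in -f add ti- … -et around the stem.
So givvozzo → lugivvozzo.

lugivvozzo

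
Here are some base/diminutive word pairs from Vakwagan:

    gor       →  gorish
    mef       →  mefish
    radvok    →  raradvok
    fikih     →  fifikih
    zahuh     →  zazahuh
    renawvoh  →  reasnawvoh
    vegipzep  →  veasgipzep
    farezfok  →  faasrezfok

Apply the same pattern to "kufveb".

fikih and renawvoh both end in -h yet inflect differently (fifikih, reasnawvoh), so the final letter is not what conditions the rule; the number of vowels is.
"kufveb" has 2 vowels. The stems with 2 vowels (radvok → raradvok, fikih → fifikih, zahuh → zazahuh) repeat the first consonant+vowel as a prefix.
The other patterns: stems with 1 vowel add -ish; stems with 3 vowels insert -as- after the first vowel.
So kufveb → kukufveb.

kukufveb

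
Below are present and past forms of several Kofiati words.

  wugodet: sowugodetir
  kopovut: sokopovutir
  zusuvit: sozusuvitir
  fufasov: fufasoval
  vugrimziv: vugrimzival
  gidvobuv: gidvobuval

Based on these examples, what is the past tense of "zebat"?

zusuvit and vugrimziv both have last vowel 'i' yet inflect differently (sozusuvitir, vugrimzival), so the last vowel is not what conditions the rule; the final letter is.
"zebat" ends in -t. The stems ending in -t (wugodet → sowugodetir, kopovut → sokopovutir, zusuvit → sozusuvitir) add so- … -ir around the stem.
So zebat → sozebatir.

sozebatir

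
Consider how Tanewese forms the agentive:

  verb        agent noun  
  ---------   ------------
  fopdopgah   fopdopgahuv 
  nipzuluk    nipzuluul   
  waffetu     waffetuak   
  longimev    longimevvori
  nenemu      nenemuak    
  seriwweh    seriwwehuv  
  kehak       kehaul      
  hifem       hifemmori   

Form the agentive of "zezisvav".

waffetu and nipzuluk both have last vowel 'u' yet inflect differently (waffetuak, nipzuluul), so the last vowel is not what conditions the rule; the final letter is.
"zezisvav" ends in -v. The one such stem in the data (longimev → longimevvori) doubles the final consonant and adds -ori (as does hifem), so the same rule applies.
So zezisvav → zezisvavvori.

zezisvavvori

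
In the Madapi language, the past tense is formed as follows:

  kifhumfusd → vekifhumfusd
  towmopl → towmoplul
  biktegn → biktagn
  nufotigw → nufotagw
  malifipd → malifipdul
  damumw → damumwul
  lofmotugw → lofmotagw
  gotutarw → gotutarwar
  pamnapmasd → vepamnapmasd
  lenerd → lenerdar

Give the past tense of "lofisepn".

lofisepnul

kifhumfusd and lenerd both end in -d yet inflect differently (vekifhumfusd, lenerdar), so the final letter is not what conditions the rule; the second-to-last letter is.
"lofisepn" has second-to-last letter 'p'. The stems whose second-to-last letter is 'p' (malifipd → malifipdul, towmopl → towmoplul) add -ul.
So lofisepn → lofisepnul.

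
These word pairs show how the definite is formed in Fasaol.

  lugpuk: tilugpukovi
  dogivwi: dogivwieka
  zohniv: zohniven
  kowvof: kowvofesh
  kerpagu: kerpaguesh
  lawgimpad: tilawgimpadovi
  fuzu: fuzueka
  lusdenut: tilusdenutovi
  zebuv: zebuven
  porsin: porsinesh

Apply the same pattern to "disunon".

fuzu and kerpagu both end in -u yet inflect differently (fuzueka, kerpaguesh), so the final letter is not what conditions the rule; the first letter is.
"disunon" begins with d-. The one such stem in the data (dogivwi → dogivwieka) adds -eka, so the same rule applies.
So disunon → disunoneka.

disunoneka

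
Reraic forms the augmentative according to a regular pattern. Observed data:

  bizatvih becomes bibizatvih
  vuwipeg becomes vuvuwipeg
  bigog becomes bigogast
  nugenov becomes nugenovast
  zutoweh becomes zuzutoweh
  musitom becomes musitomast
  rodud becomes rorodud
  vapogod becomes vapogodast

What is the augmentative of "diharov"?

diharovast

bigog and vuwipeg both end in -g yet inflect differently (bigogast, vuvuwipeg), so the final letter is not what conditions the rule; the last vowel is.
"diharov" has last vowel 'o'. The stems whose last vowel is 'o' (vapogod → vapogodast, musitom → musitomast, nugenov → nugenovast) add -ast.
The other pattern: stems whose last vowel is 'e', 'i' or 'u' repeat the first consonant+vowel as a prefix.
So diharov → diharovast.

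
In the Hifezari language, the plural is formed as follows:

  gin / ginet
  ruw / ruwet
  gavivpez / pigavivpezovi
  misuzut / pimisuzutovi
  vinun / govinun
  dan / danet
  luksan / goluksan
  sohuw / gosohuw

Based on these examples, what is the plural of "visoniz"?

pivisonizovi

dan and vinun both end in -n yet inflect differently (danet, govinun), so the final letter is not what conditions the rule; the number of vowels is.
"visoniz" has 3 vowels. The stems with 3 vowels (misuzut → pimisuzutovi, gavivpez → pigavivpezovi) add pi- … -ovi around the stem.
The other patterns: stems with 1 vowel add -et; stems with 2 vowels add the prefix go-.
So visoniz → pivisonizovi.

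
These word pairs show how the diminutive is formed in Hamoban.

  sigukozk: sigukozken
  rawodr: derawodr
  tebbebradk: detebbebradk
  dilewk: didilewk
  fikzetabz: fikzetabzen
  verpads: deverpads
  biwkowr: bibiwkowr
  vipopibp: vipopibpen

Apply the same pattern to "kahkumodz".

dekahkumodz

biwkowr and rawodr both end in -r yet inflect differently (bibiwkowr, derawodr), so the final letter is not what conditions the rule; the second-to-last letter is.
"kahkumodz" has second-to-last letter 'd'. The stems whose second-to-last letter is 'd' (verpads → deverpads, rawodr → derawodr, tebbebradk → detebbebradk) add the prefix de-.
So kahkumodz → dekahkumodz.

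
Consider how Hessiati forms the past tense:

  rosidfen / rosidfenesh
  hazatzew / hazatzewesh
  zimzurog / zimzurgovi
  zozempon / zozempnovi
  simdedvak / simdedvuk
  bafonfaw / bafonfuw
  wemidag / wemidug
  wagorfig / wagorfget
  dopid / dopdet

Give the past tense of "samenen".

samenenesh

rosidfen and zozempon both end in -n yet inflect differently (rosidfenesh, zozempnovi), so the final letter is not what conditions the rule; the last vowel is.
"samenen" has last vowel 'e'. The stems whose last vowel is 'e' (rosidfen → rosidfenesh, hazatzew → hazatzewesh) add -esh.
The other patterns: stems whose last vowel is 'o' delete the last vowel and add -ovi; stems whose last vowel is 'a' change the last vowel to 'u'; stems whose last vowel is 'i' delete the last vowel and add -et.
So samenen → samenenesh.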